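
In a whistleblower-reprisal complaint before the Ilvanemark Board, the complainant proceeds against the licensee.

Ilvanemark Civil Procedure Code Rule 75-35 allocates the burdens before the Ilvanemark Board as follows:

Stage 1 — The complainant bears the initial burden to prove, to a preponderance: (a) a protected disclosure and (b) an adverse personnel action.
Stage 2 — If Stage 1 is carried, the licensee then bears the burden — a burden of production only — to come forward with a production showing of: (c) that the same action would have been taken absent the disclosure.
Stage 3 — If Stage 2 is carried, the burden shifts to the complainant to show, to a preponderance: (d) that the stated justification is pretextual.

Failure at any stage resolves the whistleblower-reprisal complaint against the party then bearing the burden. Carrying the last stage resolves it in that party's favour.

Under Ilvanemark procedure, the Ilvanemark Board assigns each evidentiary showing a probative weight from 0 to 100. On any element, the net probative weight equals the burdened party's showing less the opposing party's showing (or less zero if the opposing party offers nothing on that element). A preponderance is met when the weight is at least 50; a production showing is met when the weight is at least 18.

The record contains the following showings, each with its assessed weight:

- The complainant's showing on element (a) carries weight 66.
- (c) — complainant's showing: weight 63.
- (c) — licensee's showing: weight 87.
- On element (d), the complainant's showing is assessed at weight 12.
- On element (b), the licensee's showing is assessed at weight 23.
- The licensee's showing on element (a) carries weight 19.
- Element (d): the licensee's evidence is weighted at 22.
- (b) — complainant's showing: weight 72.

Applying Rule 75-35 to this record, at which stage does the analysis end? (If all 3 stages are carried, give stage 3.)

stage 1

Stage 1 (complainant, a preponderance, weight is at least 50): (a) net 66−19=47 < 50 — fails; (b) net 72−23=49 < 50 — fails.
  The complainant does not carry Stage 1.
The analysis ends at Stage 1; the licensee prevails.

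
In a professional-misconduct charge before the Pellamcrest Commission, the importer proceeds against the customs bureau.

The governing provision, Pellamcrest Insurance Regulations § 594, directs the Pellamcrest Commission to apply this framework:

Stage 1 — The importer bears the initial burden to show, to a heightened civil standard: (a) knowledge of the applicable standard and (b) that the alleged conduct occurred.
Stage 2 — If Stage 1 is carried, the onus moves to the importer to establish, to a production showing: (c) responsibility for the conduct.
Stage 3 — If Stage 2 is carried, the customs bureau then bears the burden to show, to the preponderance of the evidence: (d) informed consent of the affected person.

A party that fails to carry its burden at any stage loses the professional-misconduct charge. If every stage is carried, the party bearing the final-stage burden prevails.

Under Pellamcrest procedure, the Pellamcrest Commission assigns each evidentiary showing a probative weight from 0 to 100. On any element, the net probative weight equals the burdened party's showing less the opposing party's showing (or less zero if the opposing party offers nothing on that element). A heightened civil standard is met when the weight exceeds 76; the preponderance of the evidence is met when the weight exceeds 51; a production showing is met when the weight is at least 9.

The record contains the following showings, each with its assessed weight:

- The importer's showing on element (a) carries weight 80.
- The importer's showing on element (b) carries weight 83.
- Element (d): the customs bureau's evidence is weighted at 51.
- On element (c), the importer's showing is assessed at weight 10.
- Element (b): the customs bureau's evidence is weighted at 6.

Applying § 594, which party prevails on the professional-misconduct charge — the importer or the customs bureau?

importer

Stage 1 — burden on importer; standard: a heightened civil standard (weight exceeds 76).
    (a): 80 > 76 [met]
    (b): 83 − 6 = 77 > 76 [met]
  All elements met. The importer retains the burden for Stage 2.
Stage 2 — burden on importer; standard: a production showing (weight is at least 9).
    (c): 10 ≥ 9 [met]
  The importer carries Stage 2; the customs bureau now bears the burden.
Stage 3 — burden on customs bureau; standard: the preponderance of the evidence (weight exceeds 51).
    (d): 51 ≤ 51 [not met]
  The customs bureau does not carry Stage 3.
So the importer prevails.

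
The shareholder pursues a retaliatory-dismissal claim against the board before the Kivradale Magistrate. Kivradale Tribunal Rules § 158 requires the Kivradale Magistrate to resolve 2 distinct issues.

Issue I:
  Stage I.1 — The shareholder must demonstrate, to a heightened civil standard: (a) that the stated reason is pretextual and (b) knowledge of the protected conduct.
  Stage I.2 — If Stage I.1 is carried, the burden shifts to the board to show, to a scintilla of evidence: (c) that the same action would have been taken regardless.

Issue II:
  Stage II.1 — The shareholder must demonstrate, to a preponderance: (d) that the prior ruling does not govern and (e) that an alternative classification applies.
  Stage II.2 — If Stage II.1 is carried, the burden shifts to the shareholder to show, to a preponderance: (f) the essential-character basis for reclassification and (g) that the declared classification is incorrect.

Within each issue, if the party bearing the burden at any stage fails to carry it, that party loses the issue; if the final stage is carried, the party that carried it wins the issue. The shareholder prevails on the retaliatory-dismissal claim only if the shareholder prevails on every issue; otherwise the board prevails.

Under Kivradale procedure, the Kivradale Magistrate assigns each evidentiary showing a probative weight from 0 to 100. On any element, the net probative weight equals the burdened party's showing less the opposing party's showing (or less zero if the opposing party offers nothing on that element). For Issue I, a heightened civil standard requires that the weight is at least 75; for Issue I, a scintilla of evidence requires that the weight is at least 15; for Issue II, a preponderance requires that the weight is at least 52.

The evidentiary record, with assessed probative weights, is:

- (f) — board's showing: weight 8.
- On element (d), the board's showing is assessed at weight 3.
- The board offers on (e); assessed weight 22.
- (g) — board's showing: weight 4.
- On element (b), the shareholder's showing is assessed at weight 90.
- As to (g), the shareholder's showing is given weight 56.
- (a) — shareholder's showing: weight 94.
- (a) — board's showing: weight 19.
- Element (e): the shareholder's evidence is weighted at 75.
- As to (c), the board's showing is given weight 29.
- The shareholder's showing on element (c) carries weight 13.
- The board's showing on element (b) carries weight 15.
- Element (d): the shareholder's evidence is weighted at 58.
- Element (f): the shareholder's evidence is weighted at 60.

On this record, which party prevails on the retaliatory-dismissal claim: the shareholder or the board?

board

— Issue I —
Stage I.1 (shareholder, a heightened civil standard, weight is at least 75): (a) net 94−19=75 ≥ 75 — meets; (b) net 90−15=75 ≥ 75 — meets.
  All elements met. The burden passes to the board.
Stage I.2 (board, a scintilla of evidence, weight is at least 15): (c) net 29−13=16 ≥ 15 — meets.
  Stage I.2 carried; the final stage is satisfied.
Every stage carried; the board prevails on this issue.
— Issue II —
At Stage II.1 the shareholder must meet a preponderance (weight is at least 52): on (d) the weight is 58 less the opposing 3 gives net 55, which does reach 52, so (d) meets the standard; on (e) the weight is 75 less the opposing 22 gives net 53, ≥ 52, so (e) meets the standard.
  All elements met. The shareholder retains the burden for Stage II.2.
At Stage II.2 the shareholder must meet a preponderance (weight is at least 52): on (f) the weight is 60 less the opposing 8 gives net 52, which does reach 52, so (f) meets the standard; on (g) the weight is 56 less the opposing 4 gives net 52, ≥ 52, so (g) meets the standard.
  All elements met at the final stage.
With every stage satisfied, the shareholder prevails on this issue.
Per-issue: Issue I → board; Issue II → shareholder. The shareholder must prevail on every issue; overall, the board prevails.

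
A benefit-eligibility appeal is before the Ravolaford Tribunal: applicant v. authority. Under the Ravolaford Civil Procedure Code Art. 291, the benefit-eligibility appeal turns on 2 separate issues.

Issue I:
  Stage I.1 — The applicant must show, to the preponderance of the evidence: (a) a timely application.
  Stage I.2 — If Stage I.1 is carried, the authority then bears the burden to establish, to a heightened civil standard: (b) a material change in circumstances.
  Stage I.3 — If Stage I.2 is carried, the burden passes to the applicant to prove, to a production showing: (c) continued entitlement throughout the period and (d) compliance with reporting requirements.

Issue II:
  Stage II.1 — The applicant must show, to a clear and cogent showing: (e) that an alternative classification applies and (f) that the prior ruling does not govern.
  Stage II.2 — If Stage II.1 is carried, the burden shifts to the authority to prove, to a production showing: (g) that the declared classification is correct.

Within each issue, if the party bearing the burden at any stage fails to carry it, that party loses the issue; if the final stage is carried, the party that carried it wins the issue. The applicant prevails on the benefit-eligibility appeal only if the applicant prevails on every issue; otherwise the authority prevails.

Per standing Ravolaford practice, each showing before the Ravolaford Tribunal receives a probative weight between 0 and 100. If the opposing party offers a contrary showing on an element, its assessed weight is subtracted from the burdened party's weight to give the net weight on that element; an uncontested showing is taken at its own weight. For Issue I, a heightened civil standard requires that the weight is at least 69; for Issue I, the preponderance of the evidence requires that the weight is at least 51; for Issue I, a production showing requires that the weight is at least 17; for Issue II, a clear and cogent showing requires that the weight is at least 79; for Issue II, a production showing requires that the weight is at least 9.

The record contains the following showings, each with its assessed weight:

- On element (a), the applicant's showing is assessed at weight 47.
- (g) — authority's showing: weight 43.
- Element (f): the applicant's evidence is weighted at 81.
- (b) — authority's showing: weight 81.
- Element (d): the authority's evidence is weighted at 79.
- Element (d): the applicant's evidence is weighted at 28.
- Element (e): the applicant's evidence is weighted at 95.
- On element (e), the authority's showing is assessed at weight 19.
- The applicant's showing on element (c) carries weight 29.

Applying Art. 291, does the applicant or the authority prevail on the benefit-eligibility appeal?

— Issue I —
Stage I.1 — burden on applicant; standard: the preponderance of the evidence (weight is at least 51).
    (a): 47 < 51 [not met]
  The applicant does not carry Stage I.1.
The authority prevails on this issue.
— Issue II —
Stage II.1 — burden on applicant; standard: a clear and cogent showing (weight is at least 79).
    (e): 95 − 19 = 76 < 79 [not met]
    (f): 81 ≥ 79 [met]
  The applicant does not carry Stage II.1.
The authority prevails on this issue.
Per-issue: Issue I → authority; Issue II → authority. The applicant must prevail on every issue; overall, the authority prevails.

authority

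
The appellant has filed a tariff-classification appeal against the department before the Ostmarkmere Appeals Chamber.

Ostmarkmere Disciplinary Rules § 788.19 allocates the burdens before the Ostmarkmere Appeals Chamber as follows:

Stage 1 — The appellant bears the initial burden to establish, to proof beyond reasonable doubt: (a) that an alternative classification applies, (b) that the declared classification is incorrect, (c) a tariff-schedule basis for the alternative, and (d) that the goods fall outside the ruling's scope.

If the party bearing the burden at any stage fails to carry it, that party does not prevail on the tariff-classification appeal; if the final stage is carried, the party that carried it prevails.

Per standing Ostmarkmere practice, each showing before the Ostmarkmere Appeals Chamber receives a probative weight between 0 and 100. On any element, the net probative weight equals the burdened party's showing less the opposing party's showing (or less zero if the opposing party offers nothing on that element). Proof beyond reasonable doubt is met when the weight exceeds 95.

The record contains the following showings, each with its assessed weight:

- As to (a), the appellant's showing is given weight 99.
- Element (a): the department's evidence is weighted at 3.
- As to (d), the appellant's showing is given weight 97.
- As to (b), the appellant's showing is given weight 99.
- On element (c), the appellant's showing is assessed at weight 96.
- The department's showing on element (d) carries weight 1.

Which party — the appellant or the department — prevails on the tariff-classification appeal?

appellant

At Stage 1 the appellant must meet proof beyond reasonable doubt (weight exceeds 95): on (a) the weight is 99 less the opposing 3 gives net 96, > 95, so (a) meets the standard; on (b) the weight is 99, which does exceed 95, so (b) meets the standard; on (c) the weight is 96, which does exceed 95, so (c) meets the standard; on (d) the weight is 97 less the opposing 1 gives net 96, > 95, so (d) meets the standard.
  Stage 1 carried; the final stage is satisfied.
With every stage satisfied, the appellant prevails.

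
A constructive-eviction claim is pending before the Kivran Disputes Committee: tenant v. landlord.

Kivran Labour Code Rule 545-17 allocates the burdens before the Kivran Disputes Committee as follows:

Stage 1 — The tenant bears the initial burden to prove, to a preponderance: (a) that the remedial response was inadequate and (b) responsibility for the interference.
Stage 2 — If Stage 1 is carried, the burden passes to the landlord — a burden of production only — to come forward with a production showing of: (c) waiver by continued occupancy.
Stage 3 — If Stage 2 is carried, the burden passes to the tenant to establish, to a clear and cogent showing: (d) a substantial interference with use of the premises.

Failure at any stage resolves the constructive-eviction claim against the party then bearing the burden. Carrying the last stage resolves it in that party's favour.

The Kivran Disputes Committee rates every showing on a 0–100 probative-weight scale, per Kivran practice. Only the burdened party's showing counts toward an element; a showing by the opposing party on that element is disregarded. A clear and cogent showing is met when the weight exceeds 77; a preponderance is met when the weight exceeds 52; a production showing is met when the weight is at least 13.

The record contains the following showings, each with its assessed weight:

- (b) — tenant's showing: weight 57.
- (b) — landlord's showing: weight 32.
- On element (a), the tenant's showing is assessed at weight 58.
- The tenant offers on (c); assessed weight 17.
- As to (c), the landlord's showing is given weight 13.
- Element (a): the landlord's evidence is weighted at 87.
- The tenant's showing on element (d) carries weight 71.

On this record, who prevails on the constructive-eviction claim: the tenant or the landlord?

landlord

Stage 1 — burden on tenant; standard: a preponderance (weight exceeds 52).
    (a): 58 (landlord's 87 disregarded) > 52 [met]
    (b): 57 (landlord's 32 disregarded) > 52 [met]
  The tenant carries Stage 1; the landlord now bears the burden.
Stage 2 — burden on landlord; standard: a production showing (weight is at least 13).
    (c): 13 (tenant's 17 disregarded) ≥ 13 [met]
  The landlord carries Stage 2; the tenant now bears the burden.
Stage 3 — burden on tenant; standard: a clear and cogent showing (weight exceeds 77).
    (d): 71 ≤ 77 [not met]
  The tenant does not carry Stage 3.
The analysis ends at Stage 3; the landlord prevails.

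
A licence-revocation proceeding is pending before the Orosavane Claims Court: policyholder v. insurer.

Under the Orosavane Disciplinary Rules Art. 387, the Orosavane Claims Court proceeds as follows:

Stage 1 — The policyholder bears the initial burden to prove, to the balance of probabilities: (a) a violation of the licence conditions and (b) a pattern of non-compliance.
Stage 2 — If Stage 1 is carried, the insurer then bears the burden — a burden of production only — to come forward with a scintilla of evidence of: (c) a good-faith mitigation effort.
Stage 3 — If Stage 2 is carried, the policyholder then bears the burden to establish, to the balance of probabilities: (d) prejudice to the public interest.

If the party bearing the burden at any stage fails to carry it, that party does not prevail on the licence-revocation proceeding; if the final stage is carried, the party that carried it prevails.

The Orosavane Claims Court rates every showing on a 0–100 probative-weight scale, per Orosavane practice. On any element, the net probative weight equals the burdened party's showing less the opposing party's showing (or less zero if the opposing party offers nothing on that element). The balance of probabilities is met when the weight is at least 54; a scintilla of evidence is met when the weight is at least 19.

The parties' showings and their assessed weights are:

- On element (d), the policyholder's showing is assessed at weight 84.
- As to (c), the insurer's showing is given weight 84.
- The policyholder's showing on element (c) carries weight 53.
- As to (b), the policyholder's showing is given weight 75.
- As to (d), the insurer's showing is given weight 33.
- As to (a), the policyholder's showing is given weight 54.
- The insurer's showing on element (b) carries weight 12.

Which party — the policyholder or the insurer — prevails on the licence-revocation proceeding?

Stage 1 (policyholder, the balance of probabilities, weight is at least 54): (a) 54 ≥ 54 — meets; (b) net 75−12=63 ≥ 54 — meets.
  Stage 1 carried; the burden shifts to the insurer.
Stage 2 (insurer, a scintilla of evidence, weight is at least 19): (c) net 84−53=31 ≥ 19 — meets.
  Stage 2 is satisfied; the onus moves to the policyholder.
Stage 3 (policyholder, the balance of probabilities, weight is at least 54): (d) net 84−33=51 < 54 — fails.
  The policyholder does not carry Stage 3.
The analysis ends at Stage 3; the insurer prevails.

insurer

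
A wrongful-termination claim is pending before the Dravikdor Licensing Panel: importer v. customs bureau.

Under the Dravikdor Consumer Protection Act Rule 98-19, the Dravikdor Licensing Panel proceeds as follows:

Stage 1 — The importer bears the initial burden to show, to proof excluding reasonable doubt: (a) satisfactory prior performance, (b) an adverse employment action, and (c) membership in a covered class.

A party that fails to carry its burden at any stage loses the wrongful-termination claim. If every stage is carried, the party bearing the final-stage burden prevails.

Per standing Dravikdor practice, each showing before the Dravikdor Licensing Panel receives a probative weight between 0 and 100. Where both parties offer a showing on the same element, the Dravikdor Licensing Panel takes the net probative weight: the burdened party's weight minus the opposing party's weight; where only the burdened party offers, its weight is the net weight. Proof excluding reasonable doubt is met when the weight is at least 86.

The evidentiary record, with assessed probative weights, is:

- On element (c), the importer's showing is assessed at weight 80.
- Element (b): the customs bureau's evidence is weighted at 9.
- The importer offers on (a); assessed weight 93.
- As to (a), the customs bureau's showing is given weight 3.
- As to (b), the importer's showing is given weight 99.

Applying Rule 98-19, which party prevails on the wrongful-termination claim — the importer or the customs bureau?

At Stage 1 the importer must meet proof excluding reasonable doubt (weight is at least 86): on (a) the weight is 93 less the opposing 3 gives net 90, ≥ 86, so (a) meets the standard; on (b) the weight is 99 less the opposing 9 gives net 90, which does reach 86, so (b) meets the standard; on (c) the weight is 80, < 86, so (c) does not meet the standard.
  Not every element is met, so the importer fails to carry Stage 1.
The analysis ends at Stage 1; the customs bureau prevails.

customs bureau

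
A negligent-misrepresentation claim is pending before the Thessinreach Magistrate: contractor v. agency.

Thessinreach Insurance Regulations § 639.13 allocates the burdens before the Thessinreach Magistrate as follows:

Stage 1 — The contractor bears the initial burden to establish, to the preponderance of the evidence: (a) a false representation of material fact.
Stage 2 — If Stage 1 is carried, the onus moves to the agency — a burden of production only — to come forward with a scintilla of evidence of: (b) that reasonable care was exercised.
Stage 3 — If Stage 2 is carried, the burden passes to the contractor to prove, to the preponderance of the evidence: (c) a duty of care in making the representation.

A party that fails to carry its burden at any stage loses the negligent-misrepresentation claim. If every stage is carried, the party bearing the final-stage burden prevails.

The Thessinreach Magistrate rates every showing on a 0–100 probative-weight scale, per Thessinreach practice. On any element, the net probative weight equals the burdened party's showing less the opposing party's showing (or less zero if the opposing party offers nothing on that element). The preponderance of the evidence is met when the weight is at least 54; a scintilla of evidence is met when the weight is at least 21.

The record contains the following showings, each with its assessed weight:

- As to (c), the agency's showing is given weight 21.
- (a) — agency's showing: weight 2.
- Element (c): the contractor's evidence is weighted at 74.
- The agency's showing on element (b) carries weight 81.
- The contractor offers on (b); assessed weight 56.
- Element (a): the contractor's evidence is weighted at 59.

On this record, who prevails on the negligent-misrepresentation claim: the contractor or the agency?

agency

At Stage 1 the contractor must meet the preponderance of the evidence (weight is at least 54): on (a) the weight is 59 less the opposing 2 gives net 57, ≥ 54, so (a) meets the standard.
  Stage 1 carried; the burden shifts to the agency.
At Stage 2 the agency must meet a scintilla of evidence (weight is at least 21): on (b) the weight is 81 less the opposing 56 gives net 25, which does reach 21, so (b) meets the standard.
  The agency carries Stage 2; the contractor now bears the burden.
At Stage 3 the contractor must meet the preponderance of the evidence (weight is at least 54): on (c) the weight is 74 less the opposing 21 gives net 53, < 54, so (c) does not meet the standard.
  Not every element is met, so the contractor fails to carry Stage 3.
The analysis ends at Stage 3; the agency prevails.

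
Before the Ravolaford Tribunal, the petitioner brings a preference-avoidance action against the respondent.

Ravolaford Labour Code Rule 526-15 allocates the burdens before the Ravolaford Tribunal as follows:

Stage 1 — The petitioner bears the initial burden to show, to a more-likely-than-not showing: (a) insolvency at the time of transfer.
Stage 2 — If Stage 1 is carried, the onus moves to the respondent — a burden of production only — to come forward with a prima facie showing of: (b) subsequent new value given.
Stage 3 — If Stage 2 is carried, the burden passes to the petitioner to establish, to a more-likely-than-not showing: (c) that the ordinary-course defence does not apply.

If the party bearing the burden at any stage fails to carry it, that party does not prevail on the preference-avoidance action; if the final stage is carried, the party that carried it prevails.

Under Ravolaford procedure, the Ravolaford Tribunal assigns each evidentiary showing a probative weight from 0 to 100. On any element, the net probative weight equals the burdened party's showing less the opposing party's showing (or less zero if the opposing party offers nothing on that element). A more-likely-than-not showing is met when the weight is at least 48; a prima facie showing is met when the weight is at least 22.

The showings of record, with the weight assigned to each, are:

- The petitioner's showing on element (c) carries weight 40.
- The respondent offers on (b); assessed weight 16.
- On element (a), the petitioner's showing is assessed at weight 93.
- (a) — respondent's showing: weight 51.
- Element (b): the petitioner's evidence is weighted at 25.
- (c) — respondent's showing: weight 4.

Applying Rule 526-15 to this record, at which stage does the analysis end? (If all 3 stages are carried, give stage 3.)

Stage 1 — burden on petitioner; standard: a more-likely-than-not showing (weight is at least 48).
    (a): 93 − 51 = 42 < 48 [not met]
  Stage 1 not carried; the petitioner fails its burden.
The respondent prevails.

stage 1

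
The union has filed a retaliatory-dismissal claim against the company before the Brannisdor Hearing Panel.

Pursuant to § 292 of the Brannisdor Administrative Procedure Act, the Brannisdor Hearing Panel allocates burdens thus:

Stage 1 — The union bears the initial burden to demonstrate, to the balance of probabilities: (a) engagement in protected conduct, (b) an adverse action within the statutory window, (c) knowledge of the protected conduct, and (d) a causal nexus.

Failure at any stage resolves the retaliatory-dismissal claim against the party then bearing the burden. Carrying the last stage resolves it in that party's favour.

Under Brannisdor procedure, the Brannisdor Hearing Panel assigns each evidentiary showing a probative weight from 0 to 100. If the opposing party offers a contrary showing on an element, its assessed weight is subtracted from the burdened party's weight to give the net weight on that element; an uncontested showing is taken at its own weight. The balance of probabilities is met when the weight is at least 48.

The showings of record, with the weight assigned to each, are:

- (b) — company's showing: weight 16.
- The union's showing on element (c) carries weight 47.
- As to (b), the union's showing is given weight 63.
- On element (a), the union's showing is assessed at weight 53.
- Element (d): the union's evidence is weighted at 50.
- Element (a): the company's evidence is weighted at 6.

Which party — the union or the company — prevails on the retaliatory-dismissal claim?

At Stage 1 the union must meet the balance of probabilities (weight is at least 48): on (a) the weight is 53 less the opposing 6 gives net 47, < 48, so (a) does not meet the standard; on (b) the weight is 63 less the opposing 16 gives net 47, which does not reach 48, so (b) does not meet the standard; on (c) the weight is 47, which does not reach 48, so (c) does not meet the standard; on (d) the weight is 50, which does reach 48, so (d) meets the standard.
  The union does not carry Stage 1.
The company prevails.

company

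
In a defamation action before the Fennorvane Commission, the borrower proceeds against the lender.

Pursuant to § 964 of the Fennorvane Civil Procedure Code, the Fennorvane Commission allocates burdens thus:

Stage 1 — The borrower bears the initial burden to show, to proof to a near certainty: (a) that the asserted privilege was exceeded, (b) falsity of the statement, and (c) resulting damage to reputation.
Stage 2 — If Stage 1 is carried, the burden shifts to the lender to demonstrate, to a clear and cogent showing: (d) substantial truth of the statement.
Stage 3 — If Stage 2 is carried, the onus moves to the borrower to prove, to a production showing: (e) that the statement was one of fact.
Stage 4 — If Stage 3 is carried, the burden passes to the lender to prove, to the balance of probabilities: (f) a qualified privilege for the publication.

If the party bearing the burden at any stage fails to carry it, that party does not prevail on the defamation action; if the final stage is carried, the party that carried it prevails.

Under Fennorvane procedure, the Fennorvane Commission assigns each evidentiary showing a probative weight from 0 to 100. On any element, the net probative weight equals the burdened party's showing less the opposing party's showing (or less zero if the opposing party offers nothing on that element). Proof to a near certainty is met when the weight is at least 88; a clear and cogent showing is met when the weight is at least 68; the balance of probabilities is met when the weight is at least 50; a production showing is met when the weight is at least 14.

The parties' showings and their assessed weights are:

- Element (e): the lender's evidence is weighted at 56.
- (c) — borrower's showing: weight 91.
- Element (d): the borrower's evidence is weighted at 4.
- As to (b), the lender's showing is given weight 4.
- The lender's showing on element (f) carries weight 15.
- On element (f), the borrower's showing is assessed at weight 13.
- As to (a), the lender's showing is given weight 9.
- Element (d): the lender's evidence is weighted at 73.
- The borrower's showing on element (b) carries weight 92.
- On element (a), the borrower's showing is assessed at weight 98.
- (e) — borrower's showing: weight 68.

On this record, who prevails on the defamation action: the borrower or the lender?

lender

At Stage 1 the borrower must meet proof to a near certainty (weight is at least 88): on (a) the weight is 98 less the opposing 9 gives net 89, ≥ 88, so (a) meets the standard; on (b) the weight is 92 less the opposing 4 gives net 88, which does reach 88, so (b) meets the standard; on (c) the weight is 91, ≥ 88, so (c) meets the standard.
  The borrower carries Stage 1; the lender now bears the burden.
At Stage 2 the lender must meet a clear and cogent showing (weight is at least 68): on (d) the weight is 73 less the opposing 4 gives net 69, which does reach 68, so (d) meets the standard.
  Stage 2 carried; the burden shifts to the borrower.
At Stage 3 the borrower must meet a production showing (weight is at least 14): on (e) the weight is 68 less the opposing 56 gives net 12, < 14, so (e) does not meet the standard.
  The borrower does not carry Stage 3.
So the lender prevails.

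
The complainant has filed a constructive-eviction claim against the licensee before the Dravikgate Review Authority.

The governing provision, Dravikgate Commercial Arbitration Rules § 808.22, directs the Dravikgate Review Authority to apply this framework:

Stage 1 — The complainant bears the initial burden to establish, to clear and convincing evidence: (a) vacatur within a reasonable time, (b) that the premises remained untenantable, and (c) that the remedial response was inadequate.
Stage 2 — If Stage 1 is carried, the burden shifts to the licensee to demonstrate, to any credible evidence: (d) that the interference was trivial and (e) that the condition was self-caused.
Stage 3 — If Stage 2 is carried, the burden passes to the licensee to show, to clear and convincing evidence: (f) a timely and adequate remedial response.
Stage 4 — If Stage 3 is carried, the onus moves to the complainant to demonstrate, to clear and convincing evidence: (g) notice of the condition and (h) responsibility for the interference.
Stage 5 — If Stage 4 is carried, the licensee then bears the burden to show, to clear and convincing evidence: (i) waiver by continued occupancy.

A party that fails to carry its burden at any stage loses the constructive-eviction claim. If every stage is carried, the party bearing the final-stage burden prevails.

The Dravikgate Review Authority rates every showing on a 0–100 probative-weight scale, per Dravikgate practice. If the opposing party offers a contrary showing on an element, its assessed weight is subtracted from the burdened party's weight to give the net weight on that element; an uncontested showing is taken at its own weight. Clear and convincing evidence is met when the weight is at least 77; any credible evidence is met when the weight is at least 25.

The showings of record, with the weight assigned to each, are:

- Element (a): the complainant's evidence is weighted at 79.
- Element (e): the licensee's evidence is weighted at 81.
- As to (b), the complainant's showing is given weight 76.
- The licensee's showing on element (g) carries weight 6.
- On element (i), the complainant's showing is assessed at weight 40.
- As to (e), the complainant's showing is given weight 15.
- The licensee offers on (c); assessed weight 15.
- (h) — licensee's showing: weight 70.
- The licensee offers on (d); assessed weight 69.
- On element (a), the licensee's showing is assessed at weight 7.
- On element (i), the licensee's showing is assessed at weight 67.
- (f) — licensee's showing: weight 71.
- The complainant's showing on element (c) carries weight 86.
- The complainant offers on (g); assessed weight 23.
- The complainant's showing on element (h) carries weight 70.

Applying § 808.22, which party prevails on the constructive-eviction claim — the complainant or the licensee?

licensee

Stage 1 (complainant, clear and convincing evidence, weight is at least 77): (a) net 79−7=72 < 77 — fails; (b) 76 < 77 — fails; (c) net 86−15=71 < 77 — fails.
  Stage 1 not carried; the complainant fails its burden.
The licensee prevails.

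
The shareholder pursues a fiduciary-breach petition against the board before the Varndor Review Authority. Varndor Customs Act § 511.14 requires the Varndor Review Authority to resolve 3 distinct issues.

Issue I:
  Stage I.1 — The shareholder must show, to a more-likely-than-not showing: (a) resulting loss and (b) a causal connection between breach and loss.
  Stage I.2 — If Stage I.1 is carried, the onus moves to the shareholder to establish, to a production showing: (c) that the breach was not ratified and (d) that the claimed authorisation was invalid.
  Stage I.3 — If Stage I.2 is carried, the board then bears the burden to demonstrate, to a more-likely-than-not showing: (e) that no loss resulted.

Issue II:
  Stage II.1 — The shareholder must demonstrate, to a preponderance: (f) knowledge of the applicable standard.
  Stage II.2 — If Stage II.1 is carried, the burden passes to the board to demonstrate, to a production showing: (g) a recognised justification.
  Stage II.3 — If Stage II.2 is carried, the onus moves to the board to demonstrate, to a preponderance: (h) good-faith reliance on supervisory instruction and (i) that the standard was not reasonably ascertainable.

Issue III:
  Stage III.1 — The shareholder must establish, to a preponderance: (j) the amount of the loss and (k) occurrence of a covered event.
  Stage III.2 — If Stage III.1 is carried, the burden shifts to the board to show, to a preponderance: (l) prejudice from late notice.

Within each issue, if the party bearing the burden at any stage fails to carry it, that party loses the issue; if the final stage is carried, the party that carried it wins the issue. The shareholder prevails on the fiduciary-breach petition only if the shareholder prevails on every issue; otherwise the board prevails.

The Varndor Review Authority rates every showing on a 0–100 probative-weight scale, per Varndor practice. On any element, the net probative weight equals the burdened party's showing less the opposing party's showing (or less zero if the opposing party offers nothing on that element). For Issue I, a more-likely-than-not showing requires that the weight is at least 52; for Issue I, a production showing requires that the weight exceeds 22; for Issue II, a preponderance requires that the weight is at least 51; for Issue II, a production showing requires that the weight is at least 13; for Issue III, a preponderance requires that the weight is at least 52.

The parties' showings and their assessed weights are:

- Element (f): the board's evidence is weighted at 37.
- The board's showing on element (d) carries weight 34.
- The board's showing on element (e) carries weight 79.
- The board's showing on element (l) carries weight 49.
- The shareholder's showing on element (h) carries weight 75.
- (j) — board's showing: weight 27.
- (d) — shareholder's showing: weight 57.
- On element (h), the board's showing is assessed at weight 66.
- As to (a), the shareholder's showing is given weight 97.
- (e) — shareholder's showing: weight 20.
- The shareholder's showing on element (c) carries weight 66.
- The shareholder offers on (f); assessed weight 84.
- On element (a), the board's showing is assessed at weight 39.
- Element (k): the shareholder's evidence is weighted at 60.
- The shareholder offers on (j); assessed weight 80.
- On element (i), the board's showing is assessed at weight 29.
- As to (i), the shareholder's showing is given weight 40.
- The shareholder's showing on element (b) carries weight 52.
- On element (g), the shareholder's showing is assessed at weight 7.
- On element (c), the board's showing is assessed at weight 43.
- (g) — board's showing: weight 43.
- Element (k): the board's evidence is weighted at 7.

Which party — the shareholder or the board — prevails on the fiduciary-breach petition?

— Issue I —
Stage I.1 (shareholder, a more-likely-than-not showing, weight is at least 52): (a) net 97−39=58 ≥ 52 — meets; (b) 52 ≥ 52 — meets.
  Stage I.1 is satisfied; the shareholder continues to bear the burden.
Stage I.2 (shareholder, a production showing, weight exceeds 22): (c) net 66−43=23 > 22 — meets; (d) net 57−34=23 > 22 — meets.
  All elements met. The burden passes to the board.
Stage I.3 (board, a more-likely-than-not showing, weight is at least 52): (e) net 79−20=59 ≥ 52 — meets.
  Stage I.3 carried; the final stage is satisfied.
All stages carried — the board prevails on this issue.
— Issue II —
Stage II.1 (shareholder, a preponderance, weight is at least 51): (f) net 84−37=47 < 51 — fails.
  The shareholder does not carry Stage II.1.
The board prevails on this issue.
— Issue III —
Stage III.1 — burden on shareholder; standard: a preponderance (weight is at least 52).
    (j): 80 − 27 = 53 ≥ 52 [met]
    (k): 60 − 7 = 53 ≥ 52 [met]
  All elements met. The burden passes to the board.
Stage III.2 — burden on board; standard: a preponderance (weight is at least 52).
    (l): 49 < 52 [not met]
  The board does not carry Stage III.2.
The shareholder prevails on this issue.
Per-issue: Issue I → board; Issue II → board; Issue III → shareholder. The shareholder must prevail on every issue; overall, the board prevails.

board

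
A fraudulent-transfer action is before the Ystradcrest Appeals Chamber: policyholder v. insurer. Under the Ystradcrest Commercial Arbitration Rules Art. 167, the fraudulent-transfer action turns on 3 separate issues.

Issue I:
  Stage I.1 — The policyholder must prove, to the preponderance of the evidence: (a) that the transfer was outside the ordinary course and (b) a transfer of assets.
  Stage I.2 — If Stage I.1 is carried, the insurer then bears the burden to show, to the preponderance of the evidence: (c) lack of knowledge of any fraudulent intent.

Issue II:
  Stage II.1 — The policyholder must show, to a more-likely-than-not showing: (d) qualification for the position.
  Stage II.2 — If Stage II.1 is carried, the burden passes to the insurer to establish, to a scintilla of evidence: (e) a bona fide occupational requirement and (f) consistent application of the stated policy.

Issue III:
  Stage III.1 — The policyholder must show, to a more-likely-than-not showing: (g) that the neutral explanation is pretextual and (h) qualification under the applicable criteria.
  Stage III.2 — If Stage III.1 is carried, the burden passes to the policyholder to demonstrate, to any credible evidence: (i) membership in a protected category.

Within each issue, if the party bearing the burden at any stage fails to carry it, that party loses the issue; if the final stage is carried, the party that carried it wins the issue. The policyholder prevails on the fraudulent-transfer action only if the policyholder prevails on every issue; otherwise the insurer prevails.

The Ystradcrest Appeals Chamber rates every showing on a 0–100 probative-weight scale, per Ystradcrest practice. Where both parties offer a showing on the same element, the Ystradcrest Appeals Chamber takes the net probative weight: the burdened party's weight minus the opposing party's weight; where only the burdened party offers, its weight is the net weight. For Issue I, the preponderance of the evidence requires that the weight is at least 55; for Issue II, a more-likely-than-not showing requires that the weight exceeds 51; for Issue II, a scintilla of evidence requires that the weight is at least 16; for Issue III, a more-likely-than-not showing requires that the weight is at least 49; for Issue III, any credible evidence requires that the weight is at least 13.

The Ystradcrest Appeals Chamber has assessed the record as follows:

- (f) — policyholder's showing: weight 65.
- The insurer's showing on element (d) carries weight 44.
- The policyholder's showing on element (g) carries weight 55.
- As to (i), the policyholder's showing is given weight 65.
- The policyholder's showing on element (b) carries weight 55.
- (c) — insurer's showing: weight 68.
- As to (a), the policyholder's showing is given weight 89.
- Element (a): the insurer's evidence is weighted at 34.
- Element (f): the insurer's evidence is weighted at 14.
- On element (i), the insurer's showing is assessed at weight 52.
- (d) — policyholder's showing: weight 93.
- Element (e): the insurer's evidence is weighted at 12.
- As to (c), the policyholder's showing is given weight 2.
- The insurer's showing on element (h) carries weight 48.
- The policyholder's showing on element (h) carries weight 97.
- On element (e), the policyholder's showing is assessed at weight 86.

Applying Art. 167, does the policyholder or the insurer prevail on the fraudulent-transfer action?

insurer

— Issue I —
Stage I.1 (policyholder, the preponderance of the evidence, weight is at least 55): (a) net 89−34=55 ≥ 55 — meets; (b) 55 ≥ 55 — meets.
  Stage I.1 carried; the burden shifts to the insurer.
Stage I.2 (insurer, the preponderance of the evidence, weight is at least 55): (c) net 68−2=66 ≥ 55 — meets.
  Stage I.2 carried; the final stage is satisfied.
Every stage carried; the insurer prevails on this issue.
— Issue II —
Stage II.1 (policyholder, a more-likely-than-not showing, weight exceeds 51): (d) net 93−44=49 ≤ 51 — fails.
  Stage II.1 not carried; the policyholder fails its burden.
The analysis ends at Stage II.1; the insurer prevails on this issue.
— Issue III —
Stage III.1 (policyholder, a more-likely-than-not showing, weight is at least 49): (g) 55 ≥ 49 — meets; (h) net 97−48=49 ≥ 49 — meets.
  All elements met. The policyholder retains the burden for Stage III.2.
Stage III.2 (policyholder, any credible evidence, weight is at least 13): (i) net 65−52=13 ≥ 13 — meets.
  Stage III.2 carried; the final stage is satisfied.
Every stage carried; the policyholder prevails on this issue.
Per-issue: Issue I → insurer; Issue II → insurer; Issue III → policyholder. The policyholder must prevail on every issue; overall, the insurer prevails.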